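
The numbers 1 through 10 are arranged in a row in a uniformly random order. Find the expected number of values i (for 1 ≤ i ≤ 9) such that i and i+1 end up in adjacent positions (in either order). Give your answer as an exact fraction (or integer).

For each i ∈ {1,…,9}, let Xᵢ = 1 if i and i+1 are adjacent. P(Xᵢ=1) = 2·(10−1)!/10! = 2/10.
By linearity, E[ΣXᵢ] = (9)·(2/10) = 9/5.

9/5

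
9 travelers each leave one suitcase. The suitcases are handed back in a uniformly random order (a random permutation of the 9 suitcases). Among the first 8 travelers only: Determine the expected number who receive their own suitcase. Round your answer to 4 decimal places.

0.8889

Let Xᵢ = 1 if person i gets their own suitcase. For each i, P(Xᵢ=1) = 1/9.
By linearity of expectation, E[X₁+…+X_8] = 8·(1/9) = 8/9.
≈ 0.8889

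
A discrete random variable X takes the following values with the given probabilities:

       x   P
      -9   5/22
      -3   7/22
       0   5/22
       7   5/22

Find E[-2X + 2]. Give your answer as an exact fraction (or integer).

53/11

E[-2x+2] = (5/22)·20 + (7/22)·8 + (5/22)·2 + (5/22)·(-12)
     = 53/11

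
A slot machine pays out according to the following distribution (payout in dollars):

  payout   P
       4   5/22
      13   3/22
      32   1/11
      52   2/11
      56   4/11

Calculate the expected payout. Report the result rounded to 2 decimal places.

$35.41

E[X] = (5/22)·4 + (3/22)·13 + (1/11)·32 + (2/11)·52 + (4/11)·56
     = 779/22 ≈ 35.41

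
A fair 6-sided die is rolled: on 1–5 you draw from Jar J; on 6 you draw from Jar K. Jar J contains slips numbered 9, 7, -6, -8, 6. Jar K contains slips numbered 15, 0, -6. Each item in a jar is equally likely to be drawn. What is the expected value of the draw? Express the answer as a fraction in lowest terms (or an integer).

11/6

E[X | Jar J] = (9 + 7 − 6 − 8 + 6)/5 = 8/5
E[X | Jar K] = (15 + 0 − 6)/3 = 3
E[X] = (5/6)·8/5 + (1/6)·3 = 11/6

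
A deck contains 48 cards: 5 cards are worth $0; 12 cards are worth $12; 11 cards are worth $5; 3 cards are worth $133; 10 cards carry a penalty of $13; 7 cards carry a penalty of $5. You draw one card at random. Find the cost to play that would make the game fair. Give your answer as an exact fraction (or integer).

433/48 dollars

E[payout] = (5/48)·0 + (12/48)·12 + (11/48)·5 + (3/48)·133 + (10/48)·(-13) + (7/48)·(-5) = 433/48
Fair fee = E[payout] = 433/48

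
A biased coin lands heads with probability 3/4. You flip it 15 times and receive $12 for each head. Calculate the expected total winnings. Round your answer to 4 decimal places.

E[#heads] = 15·3/4 = 45/4 (linearity over flips).
E[winnings] = 12·45/4 = 135.
≈ 135.0000

$135.0000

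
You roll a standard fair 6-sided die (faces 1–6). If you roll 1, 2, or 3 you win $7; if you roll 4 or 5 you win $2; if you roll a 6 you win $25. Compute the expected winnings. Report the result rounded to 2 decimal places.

$8.33

E[payout] = (1/3)·2 + (1/2)·7 + (1/6)·25 = 25/3
≈ $8.33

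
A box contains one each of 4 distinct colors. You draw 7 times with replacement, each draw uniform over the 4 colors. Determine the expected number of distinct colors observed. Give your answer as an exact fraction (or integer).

Let Xⱼ=1 if type j appears at least once. P(Xⱼ=1) = 1 − ((4−1)/4)^7 = 14197/16384.
E[#distinct] = 4·14197/16384 = 14197/4096.

14197/4096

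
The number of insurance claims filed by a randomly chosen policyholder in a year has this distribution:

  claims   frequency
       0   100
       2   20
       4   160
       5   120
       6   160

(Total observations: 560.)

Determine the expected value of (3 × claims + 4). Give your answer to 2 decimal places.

Total = 560, so P(claims=0) = 100/560, etc.
E[3x+4] = (5/28)·4 + (1/28)·10 + (2/7)·16 + (3/14)·19 + (2/7)·22
     = 16 ≈ 16.00

16.00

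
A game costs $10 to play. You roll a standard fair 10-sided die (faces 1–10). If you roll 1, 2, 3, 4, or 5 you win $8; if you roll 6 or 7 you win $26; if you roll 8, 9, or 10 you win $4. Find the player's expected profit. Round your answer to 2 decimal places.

$0.40

E[payout] = (3/10)·4 + (1/2)·8 + (1/5)·26 = 52/5
Expected profit = 52/5 − 10 = 2/5 ≈ $0.40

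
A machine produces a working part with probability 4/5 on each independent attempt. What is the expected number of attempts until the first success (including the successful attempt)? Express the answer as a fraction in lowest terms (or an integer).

5/4

For a geometric distribution, E[trials] = 1/p = 1/(4/5) = 5/4.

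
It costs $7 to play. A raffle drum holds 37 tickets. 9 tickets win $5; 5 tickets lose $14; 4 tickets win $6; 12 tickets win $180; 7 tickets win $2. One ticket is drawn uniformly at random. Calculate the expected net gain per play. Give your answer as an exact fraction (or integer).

1914/37 dollars

E[payout] = (9/37)·5 + (5/37)·(-14) + (4/37)·6 + (12/37)·180 + (7/37)·2 = 2173/37
Expected profit = 2173/37 − 7 = 1914/37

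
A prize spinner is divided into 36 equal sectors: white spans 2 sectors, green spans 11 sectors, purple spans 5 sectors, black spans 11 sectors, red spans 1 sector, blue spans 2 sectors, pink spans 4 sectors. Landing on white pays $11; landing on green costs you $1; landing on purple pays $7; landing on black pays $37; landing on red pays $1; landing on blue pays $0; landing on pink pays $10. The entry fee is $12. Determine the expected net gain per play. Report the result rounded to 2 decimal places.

$1.72

E[payout] = (2/36)·11 + (11/36)·(-1) + (5/36)·7 + (11/36)·37 + (1/36)·1 + (2/36)·0 + (4/36)·10 = 247/18
Expected profit = 247/18 − 12 = 31/18 ≈ $1.72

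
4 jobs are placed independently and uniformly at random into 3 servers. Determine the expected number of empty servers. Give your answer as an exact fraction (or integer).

Let Xⱼ=1 if server j is empty. P(Xⱼ=1) = ((3-1)/3)^4 = 16/81.
By linearity, E[#empty] = 3·16/81 = 16/27.

16/27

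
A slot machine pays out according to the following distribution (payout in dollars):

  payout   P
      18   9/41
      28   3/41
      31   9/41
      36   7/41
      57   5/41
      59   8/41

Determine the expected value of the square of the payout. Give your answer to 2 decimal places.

1636.15

E[X²] = (9/41)·324 + (3/41)·784 + (9/41)·961 + (7/41)·1296 + (5/41)·3249 + (8/41)·3481
     = 67082/41 ≈ 1636.15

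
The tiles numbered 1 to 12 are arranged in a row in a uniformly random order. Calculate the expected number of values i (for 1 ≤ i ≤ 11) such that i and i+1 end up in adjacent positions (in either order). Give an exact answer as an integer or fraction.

11/6

For each i ∈ {1,…,11}, let Xᵢ = 1 if i and i+1 are adjacent. P(Xᵢ=1) = 2·(12−1)!/12! = 2/12.
By linearity, E[ΣXᵢ] = (11)·(2/12) = 11/6.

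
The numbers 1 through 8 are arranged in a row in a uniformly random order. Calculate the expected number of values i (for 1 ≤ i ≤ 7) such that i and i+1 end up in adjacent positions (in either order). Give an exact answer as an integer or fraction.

For each i ∈ {1,…,7}, let Xᵢ = 1 if i and i+1 are adjacent. P(Xᵢ=1) = 2·(8−1)!/8! = 2/8.
By linearity, E[ΣXᵢ] = (7)·(2/8) = 7/4.

7/4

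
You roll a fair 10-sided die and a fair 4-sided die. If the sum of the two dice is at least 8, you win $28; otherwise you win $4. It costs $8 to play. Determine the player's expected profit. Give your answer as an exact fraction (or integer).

E[payout] = (9/20)·4 + (11/20)·28 = 86/5
Expected profit = 86/5 − 8 = 46/5

46/5 dollars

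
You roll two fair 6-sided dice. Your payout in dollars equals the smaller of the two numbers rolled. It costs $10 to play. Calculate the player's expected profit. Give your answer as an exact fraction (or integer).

-269/36 dollars

Distribution of the smaller of the two numbers rolled: 1 w.p. 11/36, 2 w.p. 1/4, 3 w.p. 7/36, 4 w.p. 5/36, 5 w.p. 1/12, 6 w.p. 1/36
E[payout] = (11/36)·1 + (1/4)·2 + (7/36)·3 + (5/36)·4 + (1/12)·5 + (1/36)·6 = 91/36
Expected profit = 91/36 − 10 = -269/36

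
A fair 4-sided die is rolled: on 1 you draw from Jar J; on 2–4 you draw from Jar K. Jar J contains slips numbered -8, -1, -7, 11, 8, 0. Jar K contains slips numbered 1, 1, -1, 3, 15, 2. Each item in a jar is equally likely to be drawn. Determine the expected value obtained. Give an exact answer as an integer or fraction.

11/4

E[X | Jar J] = (-8 − 1 − 7 + 11 + 8 + 0)/6 = 1/2
E[X | Jar K] = (1 + 1 − 1 + 3 + 15 + 2)/6 = 7/2
E[X] = (1/4)·1/2 + (3/4)·7/2 = 11/4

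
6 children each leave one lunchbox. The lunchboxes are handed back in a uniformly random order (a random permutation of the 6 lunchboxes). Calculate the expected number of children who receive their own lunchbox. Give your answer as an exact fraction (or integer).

1

Let Xᵢ = 1 if person i gets their own lunchbox. For each i, P(Xᵢ=1) = 1/6.
By linearity of expectation, E[X₁+…+X_6] = 6·(1/6) = 1.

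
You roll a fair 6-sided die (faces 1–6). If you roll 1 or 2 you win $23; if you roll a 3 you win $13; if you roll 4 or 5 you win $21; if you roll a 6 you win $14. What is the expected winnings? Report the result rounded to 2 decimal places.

E[payout] = (1/6)·13 + (1/6)·14 + (1/3)·21 + (1/3)·23 = 115/6
≈ $19.17

$19.17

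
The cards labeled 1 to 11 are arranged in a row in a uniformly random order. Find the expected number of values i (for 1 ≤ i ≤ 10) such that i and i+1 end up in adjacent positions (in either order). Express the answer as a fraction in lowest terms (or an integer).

For each i ∈ {1,…,10}, let Xᵢ = 1 if i and i+1 are adjacent. P(Xᵢ=1) = 2·(11−1)!/11! = 2/11.
By linearity, E[ΣXᵢ] = (10)·(2/11) = 20/11.

20/11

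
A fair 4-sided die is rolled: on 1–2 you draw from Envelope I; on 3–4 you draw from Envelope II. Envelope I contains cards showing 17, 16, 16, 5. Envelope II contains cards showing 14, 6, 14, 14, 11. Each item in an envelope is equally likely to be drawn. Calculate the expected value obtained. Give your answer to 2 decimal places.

E[X | Envelope I] = (17 + 16 + 16 + 5)/4 = 27/2
E[X | Envelope II] = (14 + 6 + 14 + 14 + 11)/5 = 59/5
E[X] = (1/2)·27/2 + (1/2)·59/5 = 253/20 ≈ 12.65

12.65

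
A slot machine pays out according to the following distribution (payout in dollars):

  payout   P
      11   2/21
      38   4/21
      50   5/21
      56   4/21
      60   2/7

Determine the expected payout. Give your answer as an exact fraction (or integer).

$48

E[X] = (2/21)·11 + (4/21)·38 + (5/21)·50 + (4/21)·56 + (2/7)·60
     = 48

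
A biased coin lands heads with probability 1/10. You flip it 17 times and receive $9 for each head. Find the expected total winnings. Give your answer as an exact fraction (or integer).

E[#heads] = 17·1/10 = 17/10 (linearity over flips).
E[winnings] = 9·17/10 = 153/10.

153/10 dollars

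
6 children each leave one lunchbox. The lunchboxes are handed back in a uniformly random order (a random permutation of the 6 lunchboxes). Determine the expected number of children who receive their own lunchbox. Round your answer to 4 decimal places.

Let Xᵢ = 1 if person i gets their own lunchbox. For each i, P(Xᵢ=1) = 1/6.
By linearity of expectation, E[X₁+…+X_6] = 6·(1/6) = 1.
≈ 1.0000

1.0000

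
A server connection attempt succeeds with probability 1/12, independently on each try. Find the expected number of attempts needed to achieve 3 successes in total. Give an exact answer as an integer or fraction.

36

By linearity (sum of 3 independent geometric waits), E[trials] = 3/p = 3/(1/12) = 36.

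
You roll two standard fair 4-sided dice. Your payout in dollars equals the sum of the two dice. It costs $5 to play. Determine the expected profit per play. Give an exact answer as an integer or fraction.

$0

Distribution of the sum of the two dice: 2 w.p. 1/16, 3 w.p. 1/8, 4 w.p. 3/16, 5 w.p. 1/4, 6 w.p. 3/16, 7 w.p. 1/8, …
E[payout] = (1/16)·2 + (1/8)·3 + (3/16)·4 + (1/4)·5 + (3/16)·6 + (1/8)·7 + (1/16)·8 = 5
Expected profit = 5 − 5 = 0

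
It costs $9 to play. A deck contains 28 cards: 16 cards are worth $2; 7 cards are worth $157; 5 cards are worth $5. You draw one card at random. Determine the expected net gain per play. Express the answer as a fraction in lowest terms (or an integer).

E[payout] = (16/28)·2 + (7/28)·157 + (5/28)·5 = 289/7
Expected profit = 289/7 − 9 = 226/7

226/7 dollars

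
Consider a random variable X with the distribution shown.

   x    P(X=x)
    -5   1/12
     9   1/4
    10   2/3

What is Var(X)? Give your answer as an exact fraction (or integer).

E[X] = (1/12)·(-5) + (1/4)·9 + (2/3)·10 = 17/2
E[X²] = (1/12)·25 + (1/4)·81 + (2/3)·100 = 89
Var(X) = 89 − (17/2)² = 67/4

67/4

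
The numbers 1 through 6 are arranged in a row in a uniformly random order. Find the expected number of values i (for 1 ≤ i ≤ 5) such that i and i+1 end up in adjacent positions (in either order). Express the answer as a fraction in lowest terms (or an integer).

For each i ∈ {1,…,5}, let Xᵢ = 1 if i and i+1 are adjacent. P(Xᵢ=1) = 2·(6−1)!/6! = 2/6.
By linearity, E[ΣXᵢ] = (5)·(2/6) = 5/3.

5/3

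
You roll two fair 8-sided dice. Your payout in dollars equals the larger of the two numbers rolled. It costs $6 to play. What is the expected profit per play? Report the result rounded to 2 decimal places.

Distribution of the larger of the two numbers rolled: 1 w.p. 1/64, 2 w.p. 3/64, 3 w.p. 5/64, 4 w.p. 7/64, 5 w.p. 9/64, 6 w.p. 11/64, …
E[payout] = (1/64)·1 + (3/64)·2 + (5/64)·3 + (7/64)·4 + (9/64)·5 + (11/64)·6 + (13/64)·7 + (15/64)·8 = 93/16
Expected profit = 93/16 − 6 = -3/16 ≈ -$0.19

-$0.19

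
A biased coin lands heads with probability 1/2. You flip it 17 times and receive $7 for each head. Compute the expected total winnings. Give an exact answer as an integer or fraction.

119/2 dollars

E[#heads] = 17·1/2 = 17/2 (linearity over flips).
E[winnings] = 7·17/2 = 119/2.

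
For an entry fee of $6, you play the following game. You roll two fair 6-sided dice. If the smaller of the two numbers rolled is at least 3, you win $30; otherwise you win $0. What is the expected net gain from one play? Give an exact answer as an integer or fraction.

E[payout] = (5/9)·0 + (4/9)·30 = 40/3
Expected profit = 40/3 − 6 = 22/3

22/3 dollars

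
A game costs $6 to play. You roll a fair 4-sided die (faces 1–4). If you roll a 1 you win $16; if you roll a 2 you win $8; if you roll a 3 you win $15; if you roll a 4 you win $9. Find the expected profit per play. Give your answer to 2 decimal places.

$6.00

E[payout] = (1/4)·8 + (1/4)·9 + (1/4)·15 + (1/4)·16 = 12
Expected profit = 12 − 6 = 6 ≈ $6.00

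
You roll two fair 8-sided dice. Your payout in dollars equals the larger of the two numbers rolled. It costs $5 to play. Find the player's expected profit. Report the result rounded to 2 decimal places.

$0.81

Distribution of the larger of the two numbers rolled: 1 w.p. 1/64, 2 w.p. 3/64, 3 w.p. 5/64, 4 w.p. 7/64, 5 w.p. 9/64, 6 w.p. 11/64, …
E[payout] = (1/64)·1 + (3/64)·2 + (5/64)·3 + (7/64)·4 + (9/64)·5 + (11/64)·6 + (13/64)·7 + (15/64)·8 = 93/16
Expected profit = 93/16 − 5 = 13/16 ≈ $0.81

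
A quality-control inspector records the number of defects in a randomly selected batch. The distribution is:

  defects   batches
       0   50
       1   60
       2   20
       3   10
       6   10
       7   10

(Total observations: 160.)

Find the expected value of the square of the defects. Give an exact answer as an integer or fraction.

Total = 160, so P(defects=0) = 50/160, etc.
E[X²] = (5/16)·0 + (3/8)·1 + (1/8)·4 + (1/16)·9 + (1/16)·36 + (1/16)·49
     = 27/4

27/4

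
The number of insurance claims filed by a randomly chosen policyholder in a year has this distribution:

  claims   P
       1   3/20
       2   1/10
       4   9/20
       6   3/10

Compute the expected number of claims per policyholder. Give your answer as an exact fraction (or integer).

79/20

E[X] = (3/20)·1 + (1/10)·2 + (9/20)·4 + (3/10)·6
     = 79/20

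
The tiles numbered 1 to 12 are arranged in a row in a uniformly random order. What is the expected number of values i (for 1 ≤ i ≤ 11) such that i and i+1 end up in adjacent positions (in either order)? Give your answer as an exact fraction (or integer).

11/6

For each i ∈ {1,…,11}, let Xᵢ = 1 if i and i+1 are adjacent. P(Xᵢ=1) = 2·(12−1)!/12! = 2/12.
By linearity, E[ΣXᵢ] = (11)·(2/12) = 11/6.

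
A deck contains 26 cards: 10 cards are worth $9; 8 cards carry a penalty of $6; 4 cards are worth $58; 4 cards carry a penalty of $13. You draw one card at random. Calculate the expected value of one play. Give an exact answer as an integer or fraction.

111/13 dollars

E[payout] = (10/26)·9 + (8/26)·(-6) + (4/26)·58 + (4/26)·(-13) = 111/13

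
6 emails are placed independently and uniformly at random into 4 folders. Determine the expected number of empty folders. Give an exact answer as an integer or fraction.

Let Xⱼ=1 if folder j is empty. P(Xⱼ=1) = ((4-1)/4)^6 = 729/4096.
By linearity, E[#empty] = 4·729/4096 = 729/1024.

729/1024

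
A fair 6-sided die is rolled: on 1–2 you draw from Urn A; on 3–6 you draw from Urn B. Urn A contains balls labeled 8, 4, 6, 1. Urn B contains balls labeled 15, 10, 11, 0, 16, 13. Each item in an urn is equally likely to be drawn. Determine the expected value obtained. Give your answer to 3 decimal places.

E[X | Urn A] = (8 + 4 + 6 + 1)/4 = 19/4
E[X | Urn B] = (15 + 10 + 11 + 0 + 16 + 13)/6 = 65/6
E[X] = (1/3)·19/4 + (2/3)·65/6 = 317/36 ≈ 8.806

8.806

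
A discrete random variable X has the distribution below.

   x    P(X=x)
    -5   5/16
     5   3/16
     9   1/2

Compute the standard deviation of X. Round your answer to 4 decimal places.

E[X] = 31/8, E[X²] = 53
Var(X) = E[X²] − (E[X])² = 53 − 961/64 = 2431/64
SD(X) = √(2431/64) ≈ 6.1631

6.1631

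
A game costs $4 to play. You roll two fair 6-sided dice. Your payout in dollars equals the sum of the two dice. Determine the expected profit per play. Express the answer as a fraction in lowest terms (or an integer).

Distribution of the sum of the two dice: 2 w.p. 1/36, 3 w.p. 1/18, 4 w.p. 1/12, 5 w.p. 1/9, 6 w.p. 5/36, 7 w.p. 1/6, …
E[payout] = (1/36)·2 + (1/18)·3 + (1/12)·4 + (1/9)·5 + (5/36)·6 + (1/6)·7 + (5/36)·8 + (1/9)·9 + (1/12)·10 + (1/18)·11 + (1/36)·12 = 7
Expected profit = 7 − 4 = 3

$3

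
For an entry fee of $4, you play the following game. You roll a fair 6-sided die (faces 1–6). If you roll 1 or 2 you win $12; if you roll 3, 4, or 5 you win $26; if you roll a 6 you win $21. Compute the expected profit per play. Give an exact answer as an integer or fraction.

33/2 dollars

E[payout] = (1/3)·12 + (1/6)·21 + (1/2)·26 = 41/2
Expected profit = 41/2 − 4 = 33/2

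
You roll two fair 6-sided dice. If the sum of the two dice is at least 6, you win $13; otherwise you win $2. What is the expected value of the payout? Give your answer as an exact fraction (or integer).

E[payout] = (5/18)·2 + (13/18)·13 = 179/18

179/18 dollars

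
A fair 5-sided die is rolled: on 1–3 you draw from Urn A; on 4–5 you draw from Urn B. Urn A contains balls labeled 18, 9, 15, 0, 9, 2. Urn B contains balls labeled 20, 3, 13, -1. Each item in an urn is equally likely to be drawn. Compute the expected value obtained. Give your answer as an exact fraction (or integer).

E[X | Urn A] = (18 + 9 + 15 + 0 + 9 + 2)/6 = 53/6
E[X | Urn B] = (20 + 3 + 13 − 1)/4 = 35/4
E[X] = (3/5)·53/6 + (2/5)·35/4 = 44/5

44/5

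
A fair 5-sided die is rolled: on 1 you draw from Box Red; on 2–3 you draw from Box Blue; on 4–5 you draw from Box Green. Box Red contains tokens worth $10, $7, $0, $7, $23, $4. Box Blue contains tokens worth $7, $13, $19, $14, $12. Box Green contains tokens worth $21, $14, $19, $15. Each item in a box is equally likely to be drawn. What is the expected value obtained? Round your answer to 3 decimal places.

$13.800

E[X | Box Red] = (10 + 7 + 0 + 7 + 23 + 4)/6 = 17/2
E[X | Box Blue] = (7 + 13 + 19 + 14 + 12)/5 = 13
E[X | Box Green] = (21 + 14 + 19 + 15)/4 = 69/4
E[X] = (1/5)·17/2 + (2/5)·13 + (2/5)·69/4 = 69/5 ≈ 13.800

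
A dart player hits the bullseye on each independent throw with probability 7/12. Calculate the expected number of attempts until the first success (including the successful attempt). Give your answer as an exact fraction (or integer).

For a geometric distribution, E[trials] = 1/p = 1/(7/12) = 12/7.

12/7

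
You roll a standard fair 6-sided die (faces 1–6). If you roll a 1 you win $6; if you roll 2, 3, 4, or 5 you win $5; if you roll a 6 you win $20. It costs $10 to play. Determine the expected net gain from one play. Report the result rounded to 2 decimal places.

E[payout] = (2/3)·5 + (1/6)·6 + (1/6)·20 = 23/3
Expected profit = 23/3 − 10 = -7/3 ≈ -$2.33

-$2.33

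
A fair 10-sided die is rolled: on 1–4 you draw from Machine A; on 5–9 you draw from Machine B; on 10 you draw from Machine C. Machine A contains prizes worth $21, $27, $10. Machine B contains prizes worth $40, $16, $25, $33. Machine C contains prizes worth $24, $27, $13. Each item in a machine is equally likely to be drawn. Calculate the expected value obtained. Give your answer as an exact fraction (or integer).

1447/60 dollars

E[X | Machine A] = (21 + 27 + 10)/3 = 58/3
E[X | Machine B] = (40 + 16 + 25 + 33)/4 = 57/2
E[X | Machine C] = (24 + 27 + 13)/3 = 64/3
E[X] = (2/5)·58/3 + (1/2)·57/2 + (1/10)·64/3 = 1447/60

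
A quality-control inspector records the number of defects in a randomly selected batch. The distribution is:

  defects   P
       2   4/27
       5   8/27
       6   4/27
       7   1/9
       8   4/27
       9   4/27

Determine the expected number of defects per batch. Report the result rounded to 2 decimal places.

5.96

E[X] = (4/27)·2 + (8/27)·5 + (4/27)·6 + (1/9)·7 + (4/27)·8 + (4/27)·9
     = 161/27 ≈ 5.96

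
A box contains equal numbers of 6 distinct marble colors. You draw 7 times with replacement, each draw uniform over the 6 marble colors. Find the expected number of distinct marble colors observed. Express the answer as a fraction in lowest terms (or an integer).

201811/46656

Let Xⱼ=1 if type j appears at least once. P(Xⱼ=1) = 1 − ((6−1)/6)^7 = 201811/279936.
E[#distinct] = 6·201811/279936 = 201811/46656.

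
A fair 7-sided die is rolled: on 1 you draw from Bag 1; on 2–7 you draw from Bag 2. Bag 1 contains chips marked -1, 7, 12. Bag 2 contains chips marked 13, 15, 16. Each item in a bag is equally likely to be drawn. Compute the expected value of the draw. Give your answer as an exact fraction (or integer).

94/7

E[X | Bag 1] = (-1 + 7 + 12)/3 = 6
E[X | Bag 2] = (13 + 15 + 16)/3 = 44/3
E[X] = (1/7)·6 + (6/7)·44/3 = 94/7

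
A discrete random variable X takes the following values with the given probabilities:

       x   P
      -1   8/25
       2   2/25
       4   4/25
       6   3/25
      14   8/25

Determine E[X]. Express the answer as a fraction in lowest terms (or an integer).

142/25

E[X] = (8/25)·(-1) + (2/25)·2 + (4/25)·4 + (3/25)·6 + (8/25)·14
     = 142/25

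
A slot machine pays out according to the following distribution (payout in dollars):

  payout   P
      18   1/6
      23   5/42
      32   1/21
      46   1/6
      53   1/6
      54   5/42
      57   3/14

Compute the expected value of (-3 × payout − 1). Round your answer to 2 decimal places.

-128.21

E[-3x-1] = (1/6)·(-55) + (5/42)·(-70) + (1/21)·(-97) + (1/6)·(-139) + (1/6)·(-160) + (5/42)·(-163) + (3/14)·(-172)
     = -1795/14 ≈ -128.21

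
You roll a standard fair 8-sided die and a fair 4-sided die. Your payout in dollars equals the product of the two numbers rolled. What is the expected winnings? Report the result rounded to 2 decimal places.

Distribution of the product of the two numbers rolled: 1 w.p. 1/32, 2 w.p. 1/16, 3 w.p. 1/16, 4 w.p. 3/32, 5 w.p. 1/32, 6 w.p. 3/32, …
E[payout] = (1/32)·1 + (1/16)·2 + (1/16)·3 + (3/32)·4 + (1/32)·5 + (3/32)·6 + (1/32)·7 + (3/32)·8 + (1/32)·9 + (1/32)·10 + (3/32)·12 + (1/32)·14 + (1/32)·15 + (1/16)·16 + (1/32)·18 + (1/32)·20 + (1/32)·21 + (1/16)·24 + (1/32)·28 + (1/32)·32 = 45/4
≈ $11.25

$11.25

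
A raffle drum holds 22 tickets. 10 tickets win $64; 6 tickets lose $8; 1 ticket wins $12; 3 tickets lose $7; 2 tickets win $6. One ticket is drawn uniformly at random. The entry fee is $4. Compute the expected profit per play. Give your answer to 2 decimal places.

E[payout] = (10/22)·64 + (6/22)·(-8) + (1/22)·12 + (3/22)·(-7) + (2/22)·6 = 595/22
Expected profit = 595/22 − 4 = 507/22 ≈ $23.05

$23.05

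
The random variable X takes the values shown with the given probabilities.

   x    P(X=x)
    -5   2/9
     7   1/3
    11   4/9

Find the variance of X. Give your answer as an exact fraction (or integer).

3104/81

E[X] = (2/9)·(-5) + (1/3)·7 + (4/9)·11 = 55/9
E[X²] = (2/9)·25 + (1/3)·49 + (4/9)·121 = 227/3
Var(X) = 227/3 − (55/9)² = 3104/81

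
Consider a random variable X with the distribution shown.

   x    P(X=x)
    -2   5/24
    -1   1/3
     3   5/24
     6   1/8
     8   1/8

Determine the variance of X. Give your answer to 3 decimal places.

E[X] = (5/24)·(-2) + (1/3)·(-1) + (5/24)·3 + (1/8)·6 + (1/8)·8 = 13/8
E[X²] = (5/24)·4 + (1/3)·1 + (5/24)·9 + (1/8)·36 + (1/8)·64 = 373/24
Var(X) = 373/24 − (13/8)² = 2477/192 ≈ 12.901

12.901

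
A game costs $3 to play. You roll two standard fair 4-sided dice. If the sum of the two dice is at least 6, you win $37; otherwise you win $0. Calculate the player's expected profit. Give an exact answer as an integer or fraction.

87/8 dollars

E[payout] = (5/8)·0 + (3/8)·37 = 111/8
Expected profit = 111/8 − 3 = 87/8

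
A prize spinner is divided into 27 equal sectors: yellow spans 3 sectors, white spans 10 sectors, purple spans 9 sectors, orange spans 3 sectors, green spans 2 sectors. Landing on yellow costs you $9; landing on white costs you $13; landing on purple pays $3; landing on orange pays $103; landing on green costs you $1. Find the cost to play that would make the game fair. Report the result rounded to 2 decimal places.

$6.56

E[payout] = (3/27)·(-9) + (10/27)·(-13) + (9/27)·3 + (3/27)·103 + (2/27)·(-1) = 59/9
Fair fee = E[payout] = 59/9 ≈ $6.56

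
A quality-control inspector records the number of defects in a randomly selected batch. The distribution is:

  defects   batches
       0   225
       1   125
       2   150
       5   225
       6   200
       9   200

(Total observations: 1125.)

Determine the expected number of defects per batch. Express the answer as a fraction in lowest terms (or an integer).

Total = 1125, so P(defects=0) = 225/1125, etc.
E[X] = (1/5)·0 + (1/9)·1 + (2/15)·2 + (1/5)·5 + (8/45)·6 + (8/45)·9
     = 182/45

182/45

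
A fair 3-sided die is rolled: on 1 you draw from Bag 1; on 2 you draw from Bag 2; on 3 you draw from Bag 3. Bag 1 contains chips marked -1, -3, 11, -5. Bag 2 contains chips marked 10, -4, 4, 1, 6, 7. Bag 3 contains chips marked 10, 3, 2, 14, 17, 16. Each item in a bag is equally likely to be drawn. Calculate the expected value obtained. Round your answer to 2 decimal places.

4.94

E[X | Bag 1] = (-1 − 3 + 11 − 5)/4 = 1/2
E[X | Bag 2] = (10 − 4 + 4 + 1 + 6 + 7)/6 = 4
E[X | Bag 3] = (10 + 3 + 2 + 14 + 17 + 16)/6 = 31/3
E[X] = (1/3)·1/2 + (1/3)·4 + (1/3)·31/3 = 89/18 ≈ 4.94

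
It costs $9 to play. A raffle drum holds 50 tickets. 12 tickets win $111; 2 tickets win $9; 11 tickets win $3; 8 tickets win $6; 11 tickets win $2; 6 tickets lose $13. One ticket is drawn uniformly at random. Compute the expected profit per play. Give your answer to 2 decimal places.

$18.50

E[payout] = (12/50)·111 + (2/50)·9 + (11/50)·3 + (8/50)·6 + (11/50)·2 + (6/50)·(-13) = 55/2
Expected profit = 55/2 − 9 = 37/2 ≈ $18.50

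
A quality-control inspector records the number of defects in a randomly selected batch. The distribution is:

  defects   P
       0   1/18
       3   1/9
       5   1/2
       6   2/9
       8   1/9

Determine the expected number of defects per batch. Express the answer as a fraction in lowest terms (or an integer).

91/18

E[X] = (1/18)·0 + (1/9)·3 + (1/2)·5 + (2/9)·6 + (1/9)·8
     = 91/18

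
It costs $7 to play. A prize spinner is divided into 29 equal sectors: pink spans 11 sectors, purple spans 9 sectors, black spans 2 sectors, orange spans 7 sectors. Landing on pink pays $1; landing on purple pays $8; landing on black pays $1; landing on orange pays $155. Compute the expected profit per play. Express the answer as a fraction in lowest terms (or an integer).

967/29 dollars

E[payout] = (11/29)·1 + (9/29)·8 + (2/29)·1 + (7/29)·155 = 1170/29
Expected profit = 1170/29 − 7 = 967/29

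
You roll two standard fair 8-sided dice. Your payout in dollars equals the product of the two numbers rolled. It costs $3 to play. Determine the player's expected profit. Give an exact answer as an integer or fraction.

Distribution of the product of the two numbers rolled: 1 w.p. 1/64, 2 w.p. 1/32, 3 w.p. 1/32, 4 w.p. 3/64, 5 w.p. 1/32, 6 w.p. 1/16, …
E[payout] = (1/64)·1 + (1/32)·2 + (1/32)·3 + (3/64)·4 + (1/32)·5 + (1/16)·6 + (1/32)·7 + (1/16)·8 + (1/64)·9 + (1/32)·10 + (1/16)·12 + (1/32)·14 + (1/32)·15 + (3/64)·16 + (1/32)·18 + (1/32)·20 + (1/32)·21 + (1/16)·24 + (1/64)·25 + (1/32)·28 + (1/32)·30 + (1/32)·32 + (1/32)·35 + (1/64)·36 + (1/32)·40 + (1/32)·42 + (1/32)·48 + (1/64)·49 + (1/32)·56 + (1/64)·64 = 81/4
Expected profit = 81/4 − 3 = 69/4

69/4 dollars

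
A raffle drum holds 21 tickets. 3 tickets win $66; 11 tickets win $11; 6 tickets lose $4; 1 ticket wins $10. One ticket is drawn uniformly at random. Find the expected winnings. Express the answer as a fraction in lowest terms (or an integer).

305/21 dollars

E[payout] = (3/21)·66 + (11/21)·11 + (6/21)·(-4) + (1/21)·10 = 305/21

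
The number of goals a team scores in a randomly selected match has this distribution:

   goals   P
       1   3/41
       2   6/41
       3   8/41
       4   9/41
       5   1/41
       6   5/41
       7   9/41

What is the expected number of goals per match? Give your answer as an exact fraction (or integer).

173/41

E[X] = (3/41)·1 + (6/41)·2 + (8/41)·3 + (9/41)·4 + (1/41)·5 + (5/41)·6 + (9/41)·7
     = 173/41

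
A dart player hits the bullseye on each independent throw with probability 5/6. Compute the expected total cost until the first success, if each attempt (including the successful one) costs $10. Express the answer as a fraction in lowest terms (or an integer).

E[#attempts] = 1/p = 6/5; E[cost] = 10·6/5 = 12.

$12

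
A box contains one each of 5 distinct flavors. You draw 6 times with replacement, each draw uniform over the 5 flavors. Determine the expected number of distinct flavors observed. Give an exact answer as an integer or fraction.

Let Xⱼ=1 if type j appears at least once. P(Xⱼ=1) = 1 − ((5−1)/5)^6 = 11529/15625.
E[#distinct] = 5·11529/15625 = 11529/3125.

11529/3125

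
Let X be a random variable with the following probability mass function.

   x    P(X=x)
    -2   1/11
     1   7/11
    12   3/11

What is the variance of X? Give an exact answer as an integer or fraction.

3192/121

E[X] = (1/11)·(-2) + (7/11)·1 + (3/11)·12 = 41/11
E[X²] = (1/11)·4 + (7/11)·1 + (3/11)·144 = 443/11
Var(X) = 443/11 − (41/11)² = 3192/121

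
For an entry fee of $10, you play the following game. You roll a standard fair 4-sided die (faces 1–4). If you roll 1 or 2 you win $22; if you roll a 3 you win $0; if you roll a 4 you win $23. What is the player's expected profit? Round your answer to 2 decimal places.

E[payout] = (1/4)·0 + (1/2)·22 + (1/4)·23 = 67/4
Expected profit = 67/4 − 10 = 27/4 ≈ $6.75

$6.75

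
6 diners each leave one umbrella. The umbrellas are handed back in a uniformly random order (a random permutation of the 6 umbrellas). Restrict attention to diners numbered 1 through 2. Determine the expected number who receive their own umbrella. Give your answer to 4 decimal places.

Let Xᵢ = 1 if person i gets their own umbrella. For each i, P(Xᵢ=1) = 1/6.
By linearity of expectation, E[X₁+…+X_2] = 2·(1/6) = 1/3.
≈ 0.3333

0.3333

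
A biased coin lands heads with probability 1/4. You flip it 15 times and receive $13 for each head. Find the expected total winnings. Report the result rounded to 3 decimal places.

E[#heads] = 15·1/4 = 15/4 (linearity over flips).
E[winnings] = 13·15/4 = 195/4.
≈ 48.750

$48.750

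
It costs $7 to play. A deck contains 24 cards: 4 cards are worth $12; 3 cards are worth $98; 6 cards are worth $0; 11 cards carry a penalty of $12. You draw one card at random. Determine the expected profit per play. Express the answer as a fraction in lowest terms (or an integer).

E[payout] = (4/24)·12 + (3/24)·98 + (6/24)·0 + (11/24)·(-12) = 35/4
Expected profit = 35/4 − 7 = 7/4

7/4 dollars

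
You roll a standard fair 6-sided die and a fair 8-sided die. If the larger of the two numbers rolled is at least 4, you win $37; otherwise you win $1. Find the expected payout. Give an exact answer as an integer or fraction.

E[payout] = (3/16)·1 + (13/16)·37 = 121/4

121/4 dollars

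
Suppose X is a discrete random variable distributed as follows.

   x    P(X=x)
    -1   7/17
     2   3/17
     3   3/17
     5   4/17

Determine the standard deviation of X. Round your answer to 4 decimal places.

2.4239

E[X] = 28/17, E[X²] = 146/17
Var(X) = E[X²] − (E[X])² = 146/17 − 784/289 = 1698/289
SD(X) = √(1698/289) ≈ 2.4239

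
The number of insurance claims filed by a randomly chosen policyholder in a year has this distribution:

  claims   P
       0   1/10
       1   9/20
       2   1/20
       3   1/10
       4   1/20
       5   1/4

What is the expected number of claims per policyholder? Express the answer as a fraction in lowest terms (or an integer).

23/10

E[X] = (1/10)·0 + (9/20)·1 + (1/20)·2 + (1/10)·3 + (1/20)·4 + (1/4)·5
     = 23/10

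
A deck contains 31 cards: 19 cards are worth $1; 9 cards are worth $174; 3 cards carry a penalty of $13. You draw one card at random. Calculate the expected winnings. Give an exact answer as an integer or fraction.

E[payout] = (19/31)·1 + (9/31)·174 + (3/31)·(-13) = 1546/31

1546/31 dollars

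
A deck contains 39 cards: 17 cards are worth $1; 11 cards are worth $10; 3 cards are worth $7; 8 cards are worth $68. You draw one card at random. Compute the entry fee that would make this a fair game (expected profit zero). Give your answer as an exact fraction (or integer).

E[payout] = (17/39)·1 + (11/39)·10 + (3/39)·7 + (8/39)·68 = 692/39
Fair fee = E[payout] = 692/39

692/39 dollars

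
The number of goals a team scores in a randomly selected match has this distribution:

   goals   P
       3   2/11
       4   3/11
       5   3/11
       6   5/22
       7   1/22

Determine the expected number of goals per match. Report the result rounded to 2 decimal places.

E[X] = (2/11)·3 + (3/11)·4 + (3/11)·5 + (5/22)·6 + (1/22)·7
     = 103/22 ≈ 4.68

4.68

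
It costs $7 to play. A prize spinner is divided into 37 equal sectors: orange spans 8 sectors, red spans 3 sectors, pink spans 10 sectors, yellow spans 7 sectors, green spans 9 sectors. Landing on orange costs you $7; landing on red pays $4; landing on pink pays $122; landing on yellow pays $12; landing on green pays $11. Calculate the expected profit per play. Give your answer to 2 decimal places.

E[payout] = (8/37)·(-7) + (3/37)·4 + (10/37)·122 + (7/37)·12 + (9/37)·11 = 1359/37
Expected profit = 1359/37 − 7 = 1100/37 ≈ $29.73

$29.73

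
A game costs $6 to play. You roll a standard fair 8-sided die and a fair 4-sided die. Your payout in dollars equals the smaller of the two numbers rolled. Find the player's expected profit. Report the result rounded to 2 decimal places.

-$3.81

Distribution of the smaller of the two numbers rolled: 1 w.p. 11/32, 2 w.p. 9/32, 3 w.p. 7/32, 4 w.p. 5/32
E[payout] = (11/32)·1 + (9/32)·2 + (7/32)·3 + (5/32)·4 = 35/16
Expected profit = 35/16 − 6 = -61/16 ≈ -$3.81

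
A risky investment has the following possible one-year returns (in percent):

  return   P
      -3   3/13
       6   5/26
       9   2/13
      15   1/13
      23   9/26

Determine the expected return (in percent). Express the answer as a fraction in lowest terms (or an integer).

E[X] = (3/13)·(-3) + (5/26)·6 + (2/13)·9 + (1/13)·15 + (9/26)·23
     = 285/26

285/26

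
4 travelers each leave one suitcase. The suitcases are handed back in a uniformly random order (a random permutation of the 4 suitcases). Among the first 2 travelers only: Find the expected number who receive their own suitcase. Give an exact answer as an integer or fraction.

1/2

Let Xᵢ = 1 if person i gets their own suitcase. For each i, P(Xᵢ=1) = 1/4.
By linearity of expectation, E[X₁+…+X_2] = 2·(1/4) = 1/2.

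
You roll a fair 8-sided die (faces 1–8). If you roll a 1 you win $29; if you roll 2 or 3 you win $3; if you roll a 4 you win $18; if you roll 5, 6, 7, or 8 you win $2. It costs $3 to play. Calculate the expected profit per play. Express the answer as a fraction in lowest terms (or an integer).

E[payout] = (1/2)·2 + (1/4)·3 + (1/8)·18 + (1/8)·29 = 61/8
Expected profit = 61/8 − 3 = 37/8

37/8 dollars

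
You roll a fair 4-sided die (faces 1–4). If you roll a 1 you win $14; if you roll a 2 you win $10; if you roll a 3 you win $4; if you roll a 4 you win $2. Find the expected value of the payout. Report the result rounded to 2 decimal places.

E[payout] = (1/4)·2 + (1/4)·4 + (1/4)·10 + (1/4)·14 = 15/2
≈ $7.50

$7.50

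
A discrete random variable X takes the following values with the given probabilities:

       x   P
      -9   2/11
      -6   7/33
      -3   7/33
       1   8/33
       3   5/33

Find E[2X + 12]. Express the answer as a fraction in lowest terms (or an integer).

208/33

E[2x+12] = (2/11)·(-6) + (7/33)·0 + (7/33)·6 + (8/33)·14 + (5/33)·18
     = 208/33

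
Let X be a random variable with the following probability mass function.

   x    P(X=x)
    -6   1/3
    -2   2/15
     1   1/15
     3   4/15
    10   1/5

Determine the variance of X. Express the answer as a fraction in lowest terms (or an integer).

E[X] = (1/3)·(-6) + (2/15)·(-2) + (1/15)·1 + (4/15)·3 + (1/5)·10 = 3/5
E[X²] = (1/3)·36 + (2/15)·4 + (1/15)·1 + (4/15)·9 + (1/5)·100 = 35
Var(X) = 35 − (3/5)² = 866/25

866/25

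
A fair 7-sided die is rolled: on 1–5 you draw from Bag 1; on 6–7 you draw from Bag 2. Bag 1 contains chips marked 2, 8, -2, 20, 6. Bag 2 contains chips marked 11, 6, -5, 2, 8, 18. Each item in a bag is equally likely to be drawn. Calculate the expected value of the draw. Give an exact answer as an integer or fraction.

E[X | Bag 1] = (2 + 8 − 2 + 20 + 6)/5 = 34/5
E[X | Bag 2] = (11 + 6 − 5 + 2 + 8 + 18)/6 = 20/3
E[X] = (5/7)·34/5 + (2/7)·20/3 = 142/21

142/21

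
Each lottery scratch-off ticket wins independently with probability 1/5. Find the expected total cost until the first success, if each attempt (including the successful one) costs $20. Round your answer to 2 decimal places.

$100.00

E[#attempts] = 1/p = 5; E[cost] = 20·5 = 100.
≈ 100.00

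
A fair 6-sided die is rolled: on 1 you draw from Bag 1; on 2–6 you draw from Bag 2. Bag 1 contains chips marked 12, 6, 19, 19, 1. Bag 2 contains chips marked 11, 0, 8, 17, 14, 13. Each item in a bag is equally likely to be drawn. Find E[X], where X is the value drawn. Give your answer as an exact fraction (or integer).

E[X | Bag 1] = (12 + 6 + 19 + 19 + 1)/5 = 57/5
E[X | Bag 2] = (11 + 0 + 8 + 17 + 14 + 13)/6 = 21/2
E[X] = (1/6)·57/5 + (5/6)·21/2 = 213/20

213/20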